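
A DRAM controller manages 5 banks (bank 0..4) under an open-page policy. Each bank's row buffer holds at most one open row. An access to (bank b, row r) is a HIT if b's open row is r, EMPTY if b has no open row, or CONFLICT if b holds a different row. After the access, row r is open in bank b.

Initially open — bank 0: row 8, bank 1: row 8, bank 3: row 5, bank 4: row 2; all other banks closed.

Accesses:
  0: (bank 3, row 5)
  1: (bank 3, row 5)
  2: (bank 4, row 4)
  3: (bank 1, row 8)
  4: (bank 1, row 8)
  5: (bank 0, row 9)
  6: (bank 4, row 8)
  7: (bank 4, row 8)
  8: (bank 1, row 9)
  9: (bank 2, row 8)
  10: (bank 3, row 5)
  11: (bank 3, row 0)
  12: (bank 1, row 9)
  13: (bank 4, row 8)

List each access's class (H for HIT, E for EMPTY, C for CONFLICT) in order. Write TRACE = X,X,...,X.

TRACE = H,H,C,H,H,C,C,H,C,E,H,C,H,H

0: bank 3 row 5 — prev 5 → HIT
1: bank 3 row 5 — prev 5 → HIT
2: bank 4 row 4 — prev 2 → CONFLICT
3: bank 1 row 8 — prev 8 → HIT
4: bank 1 row 8 — prev 8 → HIT
5: bank 0 row 9 — prev 8 → CONFLICT
6: bank 4 row 8 — prev 4 → CONFLICT
7: bank 4 row 8 — prev 8 → HIT
8: bank 1 row 9 — prev 8 → CONFLICT
9: bank 2 row 8 — prev None → EMPTY
10: bank 3 row 5 — prev 5 → HIT
11: bank 3 row 0 — prev 5 → CONFLICT
12: bank 1 row 9 — prev 9 → HIT
13: bank 4 row 8 — prev 8 → HIT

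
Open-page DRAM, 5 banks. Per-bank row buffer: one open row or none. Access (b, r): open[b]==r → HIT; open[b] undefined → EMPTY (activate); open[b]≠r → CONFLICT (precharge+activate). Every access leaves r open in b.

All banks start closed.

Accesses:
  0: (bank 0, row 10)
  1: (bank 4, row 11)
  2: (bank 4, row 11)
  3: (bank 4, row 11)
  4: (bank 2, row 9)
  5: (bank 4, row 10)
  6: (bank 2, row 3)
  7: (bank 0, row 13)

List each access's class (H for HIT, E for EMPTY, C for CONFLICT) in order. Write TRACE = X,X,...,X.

TRACE = E,E,H,H,E,C,C,C

step 0: bank0 None->10 [EMPTY]
step 1: bank4 None->11 [EMPTY]
step 2: bank4 11->11 [HIT]
step 3: bank4 11->11 [HIT]
step 4: bank2 None->9 [EMPTY]
step 5: bank4 11->10 [CONFLICT]
step 6: bank2 9->3 [CONFLICT]
step 7: bank0 10->13 [CONFLICT]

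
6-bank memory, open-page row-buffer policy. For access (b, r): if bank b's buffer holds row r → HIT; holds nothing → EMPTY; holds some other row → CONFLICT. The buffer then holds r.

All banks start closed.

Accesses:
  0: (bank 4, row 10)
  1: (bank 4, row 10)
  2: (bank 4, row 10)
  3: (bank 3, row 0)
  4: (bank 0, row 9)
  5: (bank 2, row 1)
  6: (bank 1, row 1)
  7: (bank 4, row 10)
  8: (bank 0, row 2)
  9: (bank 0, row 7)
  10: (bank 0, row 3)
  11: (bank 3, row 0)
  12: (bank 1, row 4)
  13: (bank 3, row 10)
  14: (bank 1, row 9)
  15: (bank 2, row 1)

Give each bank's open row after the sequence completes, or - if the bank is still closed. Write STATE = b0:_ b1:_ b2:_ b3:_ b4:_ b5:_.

0: bank 4 row 10 — prev None → EMPTY
1: bank 4 row 10 — prev 10 → HIT
2: bank 4 row 10 — prev 10 → HIT
3: bank 3 row 0 — prev None → EMPTY
4: bank 0 row 9 — prev None → EMPTY
5: bank 2 row 1 — prev None → EMPTY
6: bank 1 row 1 — prev None → EMPTY
7: bank 4 row 10 — prev 10 → HIT
8: bank 0 row 2 — prev 9 → CONFLICT
9: bank 0 row 7 — prev 2 → CONFLICT
10: bank 0 row 3 — prev 7 → CONFLICT
11: bank 3 row 0 — prev 0 → HIT
12: bank 1 row 4 — prev 1 → CONFLICT
13: bank 3 row 10 — prev 0 → CONFLICT
14: bank 1 row 9 — prev 4 → CONFLICT
15: bank 2 row 1 — prev 1 → HIT

STATE = b0:3 b1:9 b2:1 b3:10 b4:10 b5:-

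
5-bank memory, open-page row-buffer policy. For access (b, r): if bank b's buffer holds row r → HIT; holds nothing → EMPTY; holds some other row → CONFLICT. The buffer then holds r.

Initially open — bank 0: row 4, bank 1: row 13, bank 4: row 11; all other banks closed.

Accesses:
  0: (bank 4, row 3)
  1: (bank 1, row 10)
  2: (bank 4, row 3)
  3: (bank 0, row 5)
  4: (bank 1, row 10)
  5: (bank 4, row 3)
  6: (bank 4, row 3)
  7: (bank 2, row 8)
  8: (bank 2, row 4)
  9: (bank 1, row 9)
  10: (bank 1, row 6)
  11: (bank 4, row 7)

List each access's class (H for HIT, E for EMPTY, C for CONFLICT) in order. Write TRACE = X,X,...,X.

TRACE = C,C,H,C,H,H,H,E,C,C,C,C

#0 (4,3) C  (was 11)
#1 (1,10) C  (was 13)
#2 (4,3) H  (was 3)
#3 (0,5) C  (was 4)
#4 (1,10) H  (was 10)
#5 (4,3) H  (was 3)
#6 (4,3) H  (was 3)
#7 (2,8) E
#8 (2,4) C  (was 8)
#9 (1,9) C  (was 10)
#10 (1,6) C  (was 9)
#11 (4,7) C  (was 3)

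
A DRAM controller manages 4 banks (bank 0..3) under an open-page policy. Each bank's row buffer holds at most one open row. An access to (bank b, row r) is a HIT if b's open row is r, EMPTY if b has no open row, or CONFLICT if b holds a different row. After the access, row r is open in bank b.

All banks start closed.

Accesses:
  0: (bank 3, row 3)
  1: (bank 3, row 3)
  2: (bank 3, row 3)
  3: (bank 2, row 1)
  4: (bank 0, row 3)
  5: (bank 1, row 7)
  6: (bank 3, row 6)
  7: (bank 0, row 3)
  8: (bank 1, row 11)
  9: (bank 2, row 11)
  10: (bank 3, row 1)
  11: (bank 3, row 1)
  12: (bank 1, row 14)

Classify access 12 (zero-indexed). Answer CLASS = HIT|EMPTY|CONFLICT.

CLASS = CONFLICT

  [0] b3 r3: no row ⇒ E
  [1] b3 r3: had r3 ⇒ H
  [2] b3 r3: had r3 ⇒ H
  [3] b2 r1: no row ⇒ E
  [4] b0 r3: no row ⇒ E
  [5] b1 r7: no row ⇒ E
  [6] b3 r6: had r3 ⇒ C
  [7] b0 r3: had r3 ⇒ H
  [8] b1 r11: had r7 ⇒ C
  [9] b2 r11: had r1 ⇒ C
  [10] b3 r1: had r6 ⇒ C
  [11] b3 r1: had r1 ⇒ H
  [12] b1 r14: had r11 ⇒ C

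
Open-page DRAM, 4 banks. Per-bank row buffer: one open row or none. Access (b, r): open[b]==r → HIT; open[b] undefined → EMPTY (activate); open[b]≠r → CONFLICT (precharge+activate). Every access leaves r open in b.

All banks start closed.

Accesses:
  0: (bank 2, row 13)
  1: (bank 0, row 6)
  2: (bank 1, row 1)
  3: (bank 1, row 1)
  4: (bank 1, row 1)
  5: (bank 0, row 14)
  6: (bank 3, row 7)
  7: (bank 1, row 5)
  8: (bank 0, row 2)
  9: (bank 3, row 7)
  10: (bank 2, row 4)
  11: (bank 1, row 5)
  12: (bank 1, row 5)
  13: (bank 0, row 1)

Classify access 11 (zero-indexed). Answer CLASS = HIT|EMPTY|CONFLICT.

  [0] b2 r13: no row ⇒ E
  [1] b0 r6: no row ⇒ E
  [2] b1 r1: no row ⇒ E
  [3] b1 r1: had r1 ⇒ H
  [4] b1 r1: had r1 ⇒ H
  [5] b0 r14: had r6 ⇒ C
  [6] b3 r7: no row ⇒ E
  [7] b1 r5: had r1 ⇒ C
  [8] b0 r2: had r14 ⇒ C
  [9] b3 r7: had r7 ⇒ H
  [10] b2 r4: had r13 ⇒ C
  [11] b1 r5: had r5 ⇒ H
  [12] b1 r5: had r5 ⇒ H
  [13] b0 r1: had r2 ⇒ C

CLASS = HIT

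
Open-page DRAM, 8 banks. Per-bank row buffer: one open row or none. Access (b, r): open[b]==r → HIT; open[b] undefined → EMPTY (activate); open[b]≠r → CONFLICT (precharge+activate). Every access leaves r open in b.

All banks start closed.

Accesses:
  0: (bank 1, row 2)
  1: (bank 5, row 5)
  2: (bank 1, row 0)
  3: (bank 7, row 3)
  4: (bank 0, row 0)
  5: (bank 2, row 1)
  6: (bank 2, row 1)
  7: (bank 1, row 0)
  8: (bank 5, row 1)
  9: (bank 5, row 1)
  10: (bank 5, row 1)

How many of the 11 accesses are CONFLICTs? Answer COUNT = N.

step 0: bank1 None->2 [EMPTY]
step 1: bank5 None->5 [EMPTY]
step 2: bank1 2->0 [CONFLICT]
step 3: bank7 None->3 [EMPTY]
step 4: bank0 None->0 [EMPTY]
step 5: bank2 None->1 [EMPTY]
step 6: bank2 1->1 [HIT]
step 7: bank1 0->0 [HIT]
step 8: bank5 5->1 [CONFLICT]
step 9: bank5 1->1 [HIT]
step 10: bank5 1->1 [HIT]

COUNT = 2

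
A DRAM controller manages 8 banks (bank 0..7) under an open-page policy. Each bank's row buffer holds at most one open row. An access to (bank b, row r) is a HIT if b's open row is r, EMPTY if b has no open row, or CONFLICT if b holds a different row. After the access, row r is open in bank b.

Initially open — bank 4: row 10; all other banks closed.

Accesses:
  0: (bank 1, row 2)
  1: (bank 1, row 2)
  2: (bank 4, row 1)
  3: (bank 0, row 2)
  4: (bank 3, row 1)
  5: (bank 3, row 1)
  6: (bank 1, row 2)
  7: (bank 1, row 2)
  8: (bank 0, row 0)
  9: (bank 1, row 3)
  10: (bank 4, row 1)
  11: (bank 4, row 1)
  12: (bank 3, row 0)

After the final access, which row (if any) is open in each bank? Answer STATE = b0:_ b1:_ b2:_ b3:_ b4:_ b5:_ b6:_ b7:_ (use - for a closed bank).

STATE = b0:0 b1:3 b2:- b3:0 b4:1 b5:- b6:- b7:-

  [0] b1 r2: no row ⇒ E
  [1] b1 r2: had r2 ⇒ H
  [2] b4 r1: had r10 ⇒ C
  [3] b0 r2: no row ⇒ E
  [4] b3 r1: no row ⇒ E
  [5] b3 r1: had r1 ⇒ H
  [6] b1 r2: had r2 ⇒ H
  [7] b1 r2: had r2 ⇒ H
  [8] b0 r0: had r2 ⇒ C
  [9] b1 r3: had r2 ⇒ C
  [10] b4 r1: had r1 ⇒ H
  [11] b4 r1: had r1 ⇒ H
  [12] b3 r0: had r1 ⇒ C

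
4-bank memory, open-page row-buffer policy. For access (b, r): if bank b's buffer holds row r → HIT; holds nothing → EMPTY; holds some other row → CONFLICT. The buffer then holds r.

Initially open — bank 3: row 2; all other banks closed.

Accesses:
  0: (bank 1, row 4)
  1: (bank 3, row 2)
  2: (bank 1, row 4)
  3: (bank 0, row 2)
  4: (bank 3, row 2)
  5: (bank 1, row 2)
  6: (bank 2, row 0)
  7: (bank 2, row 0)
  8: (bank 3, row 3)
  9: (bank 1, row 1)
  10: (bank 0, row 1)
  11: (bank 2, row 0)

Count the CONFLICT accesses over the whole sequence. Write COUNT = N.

step 0: bank1 None->4 [EMPTY]
step 1: bank3 2->2 [HIT]
step 2: bank1 4->4 [HIT]
step 3: bank0 None->2 [EMPTY]
step 4: bank3 2->2 [HIT]
step 5: bank1 4->2 [CONFLICT]
step 6: bank2 None->0 [EMPTY]
step 7: bank2 0->0 [HIT]
step 8: bank3 2->3 [CONFLICT]
step 9: bank1 2->1 [CONFLICT]
step 10: bank0 2->1 [CONFLICT]
step 11: bank2 0->0 [HIT]

COUNT = 4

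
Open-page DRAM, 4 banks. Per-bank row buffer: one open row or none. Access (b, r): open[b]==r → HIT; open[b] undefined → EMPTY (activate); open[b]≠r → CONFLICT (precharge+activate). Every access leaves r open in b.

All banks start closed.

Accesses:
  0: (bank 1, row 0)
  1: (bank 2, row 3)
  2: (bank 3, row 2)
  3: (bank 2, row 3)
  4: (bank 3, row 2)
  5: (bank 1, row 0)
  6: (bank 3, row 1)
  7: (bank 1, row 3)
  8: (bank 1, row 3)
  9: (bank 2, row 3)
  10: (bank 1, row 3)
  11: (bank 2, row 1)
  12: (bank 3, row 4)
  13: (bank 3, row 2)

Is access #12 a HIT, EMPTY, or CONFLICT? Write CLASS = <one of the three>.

CLASS = CONFLICT

step 0: bank1 None->0 [EMPTY]
step 1: bank2 None->3 [EMPTY]
step 2: bank3 None->2 [EMPTY]
step 3: bank2 3->3 [HIT]
step 4: bank3 2->2 [HIT]
step 5: bank1 0->0 [HIT]
step 6: bank3 2->1 [CONFLICT]
step 7: bank1 0->3 [CONFLICT]
step 8: bank1 3->3 [HIT]
step 9: bank2 3->3 [HIT]
step 10: bank1 3->3 [HIT]
step 11: bank2 3->1 [CONFLICT]
step 12: bank3 1->4 [CONFLICT]
step 13: bank3 4->2 [CONFLICT]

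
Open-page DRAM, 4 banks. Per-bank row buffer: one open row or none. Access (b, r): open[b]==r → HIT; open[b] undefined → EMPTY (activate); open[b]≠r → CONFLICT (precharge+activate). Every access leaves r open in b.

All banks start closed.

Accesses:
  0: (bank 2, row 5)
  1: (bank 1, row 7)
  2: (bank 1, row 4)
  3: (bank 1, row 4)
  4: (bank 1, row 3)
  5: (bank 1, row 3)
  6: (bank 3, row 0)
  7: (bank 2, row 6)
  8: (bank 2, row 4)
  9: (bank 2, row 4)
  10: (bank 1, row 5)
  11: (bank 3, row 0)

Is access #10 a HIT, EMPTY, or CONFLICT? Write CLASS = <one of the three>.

0: bank 2 row 5 — prev None → EMPTY
1: bank 1 row 7 — prev None → EMPTY
2: bank 1 row 4 — prev 7 → CONFLICT
3: bank 1 row 4 — prev 4 → HIT
4: bank 1 row 3 — prev 4 → CONFLICT
5: bank 1 row 3 — prev 3 → HIT
6: bank 3 row 0 — prev None → EMPTY
7: bank 2 row 6 — prev 5 → CONFLICT
8: bank 2 row 4 — prev 6 → CONFLICT
9: bank 2 row 4 — prev 4 → HIT
10: bank 1 row 5 — prev 3 → CONFLICT
11: bank 3 row 0 — prev 0 → HIT

CLASS = CONFLICT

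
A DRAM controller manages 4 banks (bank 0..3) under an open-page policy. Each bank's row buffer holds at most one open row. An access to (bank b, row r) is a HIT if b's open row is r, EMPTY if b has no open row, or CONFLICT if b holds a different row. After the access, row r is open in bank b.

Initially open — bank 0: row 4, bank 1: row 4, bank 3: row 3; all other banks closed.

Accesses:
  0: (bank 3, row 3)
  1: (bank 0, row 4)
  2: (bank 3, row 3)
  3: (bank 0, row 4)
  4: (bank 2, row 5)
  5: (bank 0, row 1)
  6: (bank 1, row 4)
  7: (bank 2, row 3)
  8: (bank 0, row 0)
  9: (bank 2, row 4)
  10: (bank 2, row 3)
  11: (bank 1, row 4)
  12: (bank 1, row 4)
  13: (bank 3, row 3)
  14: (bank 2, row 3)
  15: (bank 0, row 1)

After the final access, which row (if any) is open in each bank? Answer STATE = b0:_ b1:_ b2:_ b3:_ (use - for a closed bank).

step 0: bank3 3->3 [HIT]
step 1: bank0 4->4 [HIT]
step 2: bank3 3->3 [HIT]
step 3: bank0 4->4 [HIT]
step 4: bank2 None->5 [EMPTY]
step 5: bank0 4->1 [CONFLICT]
step 6: bank1 4->4 [HIT]
step 7: bank2 5->3 [CONFLICT]
step 8: bank0 1->0 [CONFLICT]
step 9: bank2 3->4 [CONFLICT]
step 10: bank2 4->3 [CONFLICT]
step 11: bank1 4->4 [HIT]
step 12: bank1 4->4 [HIT]
step 13: bank3 3->3 [HIT]
step 14: bank2 3->3 [HIT]
step 15: bank0 0->1 [CONFLICT]

STATE = b0:1 b1:4 b2:3 b3:3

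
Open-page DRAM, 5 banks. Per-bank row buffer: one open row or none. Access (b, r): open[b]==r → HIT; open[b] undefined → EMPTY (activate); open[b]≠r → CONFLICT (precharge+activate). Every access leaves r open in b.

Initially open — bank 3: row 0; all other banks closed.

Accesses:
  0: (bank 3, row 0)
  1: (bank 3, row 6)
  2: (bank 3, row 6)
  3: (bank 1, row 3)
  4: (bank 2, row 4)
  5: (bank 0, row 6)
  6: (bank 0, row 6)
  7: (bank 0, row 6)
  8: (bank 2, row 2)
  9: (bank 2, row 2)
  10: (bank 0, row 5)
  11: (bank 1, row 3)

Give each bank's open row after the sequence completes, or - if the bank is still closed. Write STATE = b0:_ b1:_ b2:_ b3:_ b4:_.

STATE = b0:5 b1:3 b2:2 b3:6 b4:-

step 0: bank3 0->0 [HIT]
step 1: bank3 0->6 [CONFLICT]
step 2: bank3 6->6 [HIT]
step 3: bank1 None->3 [EMPTY]
step 4: bank2 None->4 [EMPTY]
step 5: bank0 None->6 [EMPTY]
step 6: bank0 6->6 [HIT]
step 7: bank0 6->6 [HIT]
step 8: bank2 4->2 [CONFLICT]
step 9: bank2 2->2 [HIT]
step 10: bank0 6->5 [CONFLICT]
step 11: bank1 3->3 [HIT]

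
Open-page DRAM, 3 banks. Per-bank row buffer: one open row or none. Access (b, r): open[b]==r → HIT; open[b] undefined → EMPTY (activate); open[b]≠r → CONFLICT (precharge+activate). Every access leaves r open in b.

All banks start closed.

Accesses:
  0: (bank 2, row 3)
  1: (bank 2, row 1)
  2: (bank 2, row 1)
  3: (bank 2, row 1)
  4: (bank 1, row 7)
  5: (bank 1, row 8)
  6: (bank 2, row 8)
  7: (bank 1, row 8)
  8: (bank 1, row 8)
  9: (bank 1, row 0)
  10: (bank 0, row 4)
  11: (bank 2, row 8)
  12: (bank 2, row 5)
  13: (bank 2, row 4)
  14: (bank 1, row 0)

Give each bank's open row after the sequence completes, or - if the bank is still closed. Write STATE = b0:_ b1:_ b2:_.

#0 (2,3) E
#1 (2,1) C  (was 3)
#2 (2,1) H  (was 1)
#3 (2,1) H  (was 1)
#4 (1,7) E
#5 (1,8) C  (was 7)
#6 (2,8) C  (was 1)
#7 (1,8) H  (was 8)
#8 (1,8) H  (was 8)
#9 (1,0) C  (was 8)
#10 (0,4) E
#11 (2,8) H  (was 8)
#12 (2,5) C  (was 8)
#13 (2,4) C  (was 5)
#14 (1,0) H  (was 0)

STATE = b0:4 b1:0 b2:4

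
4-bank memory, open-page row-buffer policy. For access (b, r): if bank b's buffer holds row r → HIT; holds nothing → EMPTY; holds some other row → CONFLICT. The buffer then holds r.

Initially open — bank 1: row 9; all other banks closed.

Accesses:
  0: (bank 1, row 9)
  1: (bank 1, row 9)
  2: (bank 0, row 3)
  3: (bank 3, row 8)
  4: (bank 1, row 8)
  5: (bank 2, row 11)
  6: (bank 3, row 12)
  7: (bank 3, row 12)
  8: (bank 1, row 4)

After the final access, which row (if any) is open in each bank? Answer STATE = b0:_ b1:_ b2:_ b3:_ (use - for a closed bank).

0: bank 1 row 9 — prev 9 → HIT
1: bank 1 row 9 — prev 9 → HIT
2: bank 0 row 3 — prev None → EMPTY
3: bank 3 row 8 — prev None → EMPTY
4: bank 1 row 8 — prev 9 → CONFLICT
5: bank 2 row 11 — prev None → EMPTY
6: bank 3 row 12 — prev 8 → CONFLICT
7: bank 3 row 12 — prev 12 → HIT
8: bank 1 row 4 — prev 8 → CONFLICT

STATE = b0:3 b1:4 b2:11 b3:12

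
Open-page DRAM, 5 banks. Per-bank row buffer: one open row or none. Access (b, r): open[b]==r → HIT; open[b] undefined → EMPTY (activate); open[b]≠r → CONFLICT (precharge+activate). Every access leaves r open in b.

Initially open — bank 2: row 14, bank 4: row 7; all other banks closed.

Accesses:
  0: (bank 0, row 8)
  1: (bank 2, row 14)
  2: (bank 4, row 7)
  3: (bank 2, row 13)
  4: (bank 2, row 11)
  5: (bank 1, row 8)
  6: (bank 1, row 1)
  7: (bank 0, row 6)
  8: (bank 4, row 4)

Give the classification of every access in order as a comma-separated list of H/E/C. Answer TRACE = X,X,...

TRACE = E,H,H,C,C,E,C,C,C

0: bank 0 row 8 — prev None → EMPTY
1: bank 2 row 14 — prev 14 → HIT
2: bank 4 row 7 — prev 7 → HIT
3: bank 2 row 13 — prev 14 → CONFLICT
4: bank 2 row 11 — prev 13 → CONFLICT
5: bank 1 row 8 — prev None → EMPTY
6: bank 1 row 1 — prev 8 → CONFLICT
7: bank 0 row 6 — prev 8 → CONFLICT
8: bank 4 row 4 — prev 7 → CONFLICT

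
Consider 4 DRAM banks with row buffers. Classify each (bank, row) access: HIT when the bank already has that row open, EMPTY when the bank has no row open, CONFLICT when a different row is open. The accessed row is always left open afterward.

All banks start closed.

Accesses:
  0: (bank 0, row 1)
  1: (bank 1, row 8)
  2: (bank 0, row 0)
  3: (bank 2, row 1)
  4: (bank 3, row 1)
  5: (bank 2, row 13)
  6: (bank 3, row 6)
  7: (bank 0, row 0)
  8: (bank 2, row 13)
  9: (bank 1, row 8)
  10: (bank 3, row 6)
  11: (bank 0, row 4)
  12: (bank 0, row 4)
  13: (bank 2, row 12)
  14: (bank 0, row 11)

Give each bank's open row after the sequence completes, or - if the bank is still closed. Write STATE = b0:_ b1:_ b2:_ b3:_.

#0 (0,1) E
#1 (1,8) E
#2 (0,0) C  (was 1)
#3 (2,1) E
#4 (3,1) E
#5 (2,13) C  (was 1)
#6 (3,6) C  (was 1)
#7 (0,0) H  (was 0)
#8 (2,13) H  (was 13)
#9 (1,8) H  (was 8)
#10 (3,6) H  (was 6)
#11 (0,4) C  (was 0)
#12 (0,4) H  (was 4)
#13 (2,12) C  (was 13)
#14 (0,11) C  (was 4)

STATE = b0:11 b1:8 b2:12 b3:6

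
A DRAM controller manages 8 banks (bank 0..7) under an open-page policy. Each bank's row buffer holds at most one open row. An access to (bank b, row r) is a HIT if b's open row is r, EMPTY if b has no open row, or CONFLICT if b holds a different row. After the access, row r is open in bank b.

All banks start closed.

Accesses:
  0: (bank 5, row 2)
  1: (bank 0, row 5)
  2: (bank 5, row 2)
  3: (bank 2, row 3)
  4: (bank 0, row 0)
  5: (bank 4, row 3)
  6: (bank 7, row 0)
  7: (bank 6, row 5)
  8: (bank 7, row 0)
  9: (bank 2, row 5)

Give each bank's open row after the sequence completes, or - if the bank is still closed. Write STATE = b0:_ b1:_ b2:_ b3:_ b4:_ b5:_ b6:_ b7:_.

0: bank 5 row 2 — prev None → EMPTY
1: bank 0 row 5 — prev None → EMPTY
2: bank 5 row 2 — prev 2 → HIT
3: bank 2 row 3 — prev None → EMPTY
4: bank 0 row 0 — prev 5 → CONFLICT
5: bank 4 row 3 — prev None → EMPTY
6: bank 7 row 0 — prev None → EMPTY
7: bank 6 row 5 — prev None → EMPTY
8: bank 7 row 0 — prev 0 → HIT
9: bank 2 row 5 — prev 3 → CONFLICT

STATE = b0:0 b1:- b2:5 b3:- b4:3 b5:2 b6:5 b7:0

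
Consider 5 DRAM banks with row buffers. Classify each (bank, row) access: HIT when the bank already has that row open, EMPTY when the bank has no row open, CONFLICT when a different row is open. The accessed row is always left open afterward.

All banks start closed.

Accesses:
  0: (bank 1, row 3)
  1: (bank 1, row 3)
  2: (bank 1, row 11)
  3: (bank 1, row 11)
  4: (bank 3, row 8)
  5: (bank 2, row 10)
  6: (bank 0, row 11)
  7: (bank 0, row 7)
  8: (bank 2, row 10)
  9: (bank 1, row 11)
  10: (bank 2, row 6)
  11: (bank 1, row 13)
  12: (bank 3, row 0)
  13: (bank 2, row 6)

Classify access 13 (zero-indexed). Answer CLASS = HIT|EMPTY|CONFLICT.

#0 (1,3) E
#1 (1,3) H  (was 3)
#2 (1,11) C  (was 3)
#3 (1,11) H  (was 11)
#4 (3,8) E
#5 (2,10) E
#6 (0,11) E
#7 (0,7) C  (was 11)
#8 (2,10) H  (was 10)
#9 (1,11) H  (was 11)
#10 (2,6) C  (was 10)
#11 (1,13) C  (was 11)
#12 (3,0) C  (was 8)
#13 (2,6) H  (was 6)

CLASS = HIT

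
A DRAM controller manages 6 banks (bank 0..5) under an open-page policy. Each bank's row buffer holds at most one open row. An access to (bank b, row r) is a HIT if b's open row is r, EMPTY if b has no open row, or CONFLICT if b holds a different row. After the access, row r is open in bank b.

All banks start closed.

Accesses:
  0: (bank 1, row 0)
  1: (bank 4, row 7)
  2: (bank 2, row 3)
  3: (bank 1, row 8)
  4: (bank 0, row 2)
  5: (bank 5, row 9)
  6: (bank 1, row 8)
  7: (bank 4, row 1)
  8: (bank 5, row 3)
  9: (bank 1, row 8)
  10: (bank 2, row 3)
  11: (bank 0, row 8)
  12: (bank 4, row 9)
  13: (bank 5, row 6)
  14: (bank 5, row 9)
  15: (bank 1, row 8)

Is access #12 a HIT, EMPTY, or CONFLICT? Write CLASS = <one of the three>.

CLASS = CONFLICT

#0 (1,0) E
#1 (4,7) E
#2 (2,3) E
#3 (1,8) C  (was 0)
#4 (0,2) E
#5 (5,9) E
#6 (1,8) H  (was 8)
#7 (4,1) C  (was 7)
#8 (5,3) C  (was 9)
#9 (1,8) H  (was 8)
#10 (2,3) H  (was 3)
#11 (0,8) C  (was 2)
#12 (4,9) C  (was 1)
#13 (5,6) C  (was 3)
#14 (5,9) C  (was 6)
#15 (1,8) H  (was 8)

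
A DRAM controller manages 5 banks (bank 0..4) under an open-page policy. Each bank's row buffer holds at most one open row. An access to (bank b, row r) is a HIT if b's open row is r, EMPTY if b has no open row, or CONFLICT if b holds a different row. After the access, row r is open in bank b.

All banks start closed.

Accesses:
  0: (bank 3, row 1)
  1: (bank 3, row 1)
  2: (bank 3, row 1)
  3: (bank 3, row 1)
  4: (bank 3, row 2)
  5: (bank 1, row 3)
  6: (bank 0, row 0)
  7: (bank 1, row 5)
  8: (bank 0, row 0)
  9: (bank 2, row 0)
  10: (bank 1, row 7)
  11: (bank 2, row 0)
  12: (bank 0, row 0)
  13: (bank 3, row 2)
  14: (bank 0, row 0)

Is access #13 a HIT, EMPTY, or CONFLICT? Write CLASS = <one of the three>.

step 0: bank3 None->1 [EMPTY]
step 1: bank3 1->1 [HIT]
step 2: bank3 1->1 [HIT]
step 3: bank3 1->1 [HIT]
step 4: bank3 1->2 [CONFLICT]
step 5: bank1 None->3 [EMPTY]
step 6: bank0 None->0 [EMPTY]
step 7: bank1 3->5 [CONFLICT]
step 8: bank0 0->0 [HIT]
step 9: bank2 None->0 [EMPTY]
step 10: bank1 5->7 [CONFLICT]
step 11: bank2 0->0 [HIT]
step 12: bank0 0->0 [HIT]
step 13: bank3 2->2 [HIT]
step 14: bank0 0->0 [HIT]

CLASS = HIT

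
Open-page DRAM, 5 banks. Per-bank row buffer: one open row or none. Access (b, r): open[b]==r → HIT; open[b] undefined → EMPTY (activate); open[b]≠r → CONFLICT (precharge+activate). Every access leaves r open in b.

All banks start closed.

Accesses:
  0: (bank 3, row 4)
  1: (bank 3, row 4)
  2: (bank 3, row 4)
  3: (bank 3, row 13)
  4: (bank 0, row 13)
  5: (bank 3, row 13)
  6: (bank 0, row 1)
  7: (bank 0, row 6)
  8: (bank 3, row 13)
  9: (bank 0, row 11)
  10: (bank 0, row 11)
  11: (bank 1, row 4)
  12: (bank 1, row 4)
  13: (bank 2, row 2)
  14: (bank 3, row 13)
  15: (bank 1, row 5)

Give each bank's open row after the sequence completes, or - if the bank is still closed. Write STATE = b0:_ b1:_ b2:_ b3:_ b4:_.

STATE = b0:11 b1:5 b2:2 b3:13 b4:-

#0 (3,4) E
#1 (3,4) H  (was 4)
#2 (3,4) H  (was 4)
#3 (3,13) C  (was 4)
#4 (0,13) E
#5 (3,13) H  (was 13)
#6 (0,1) C  (was 13)
#7 (0,6) C  (was 1)
#8 (3,13) H  (was 13)
#9 (0,11) C  (was 6)
#10 (0,11) H  (was 11)
#11 (1,4) E
#12 (1,4) H  (was 4)
#13 (2,2) E
#14 (3,13) H  (was 13)
#15 (1,5) C  (was 4)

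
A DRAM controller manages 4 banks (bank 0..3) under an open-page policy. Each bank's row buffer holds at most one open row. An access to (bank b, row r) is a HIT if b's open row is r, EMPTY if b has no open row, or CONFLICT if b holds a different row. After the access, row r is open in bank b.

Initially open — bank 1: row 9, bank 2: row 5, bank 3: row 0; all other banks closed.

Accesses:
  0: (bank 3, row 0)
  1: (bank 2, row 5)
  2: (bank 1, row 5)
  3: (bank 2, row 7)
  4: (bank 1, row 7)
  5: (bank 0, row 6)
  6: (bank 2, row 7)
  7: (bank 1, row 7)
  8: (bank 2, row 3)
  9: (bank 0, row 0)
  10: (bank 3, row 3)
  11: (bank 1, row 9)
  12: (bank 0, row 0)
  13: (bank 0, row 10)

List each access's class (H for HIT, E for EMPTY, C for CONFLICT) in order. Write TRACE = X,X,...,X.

0: bank 3 row 0 — prev 0 → HIT
1: bank 2 row 5 — prev 5 → HIT
2: bank 1 row 5 — prev 9 → CONFLICT
3: bank 2 row 7 — prev 5 → CONFLICT
4: bank 1 row 7 — prev 5 → CONFLICT
5: bank 0 row 6 — prev None → EMPTY
6: bank 2 row 7 — prev 7 → HIT
7: bank 1 row 7 — prev 7 → HIT
8: bank 2 row 3 — prev 7 → CONFLICT
9: bank 0 row 0 — prev 6 → CONFLICT
10: bank 3 row 3 — prev 0 → CONFLICT
11: bank 1 row 9 — prev 7 → CONFLICT
12: bank 0 row 0 — prev 0 → HIT
13: bank 0 row 10 — prev 0 → CONFLICT

TRACE = H,H,C,C,C,E,H,H,C,C,C,C,H,C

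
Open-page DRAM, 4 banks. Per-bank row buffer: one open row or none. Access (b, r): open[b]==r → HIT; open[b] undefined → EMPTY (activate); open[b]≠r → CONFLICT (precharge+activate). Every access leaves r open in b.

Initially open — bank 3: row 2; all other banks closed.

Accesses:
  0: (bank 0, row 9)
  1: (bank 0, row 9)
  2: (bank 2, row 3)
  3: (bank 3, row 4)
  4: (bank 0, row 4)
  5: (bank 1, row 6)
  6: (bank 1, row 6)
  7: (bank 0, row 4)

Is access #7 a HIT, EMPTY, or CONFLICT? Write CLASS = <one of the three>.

CLASS = HIT

0: bank 0 row 9 — prev None → EMPTY
1: bank 0 row 9 — prev 9 → HIT
2: bank 2 row 3 — prev None → EMPTY
3: bank 3 row 4 — prev 2 → CONFLICT
4: bank 0 row 4 — prev 9 → CONFLICT
5: bank 1 row 6 — prev None → EMPTY
6: bank 1 row 6 — prev 6 → HIT
7: bank 0 row 4 — prev 4 → HIT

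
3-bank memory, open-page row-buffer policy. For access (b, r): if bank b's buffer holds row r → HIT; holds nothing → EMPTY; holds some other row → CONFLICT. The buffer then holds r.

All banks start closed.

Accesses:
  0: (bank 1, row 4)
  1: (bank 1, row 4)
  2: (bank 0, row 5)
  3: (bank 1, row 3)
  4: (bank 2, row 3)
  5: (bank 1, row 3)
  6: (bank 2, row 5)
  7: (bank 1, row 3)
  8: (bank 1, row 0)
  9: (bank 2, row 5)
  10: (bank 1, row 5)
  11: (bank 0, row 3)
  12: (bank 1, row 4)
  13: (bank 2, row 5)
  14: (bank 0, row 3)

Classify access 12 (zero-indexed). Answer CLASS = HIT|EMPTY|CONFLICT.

CLASS = CONFLICT

step 0: bank1 None->4 [EMPTY]
step 1: bank1 4->4 [HIT]
step 2: bank0 None->5 [EMPTY]
step 3: bank1 4->3 [CONFLICT]
step 4: bank2 None->3 [EMPTY]
step 5: bank1 3->3 [HIT]
step 6: bank2 3->5 [CONFLICT]
step 7: bank1 3->3 [HIT]
step 8: bank1 3->0 [CONFLICT]
step 9: bank2 5->5 [HIT]
step 10: bank1 0->5 [CONFLICT]
step 11: bank0 5->3 [CONFLICT]
step 12: bank1 5->4 [CONFLICT]
step 13: bank2 5->5 [HIT]
step 14: bank0 3->3 [HIT]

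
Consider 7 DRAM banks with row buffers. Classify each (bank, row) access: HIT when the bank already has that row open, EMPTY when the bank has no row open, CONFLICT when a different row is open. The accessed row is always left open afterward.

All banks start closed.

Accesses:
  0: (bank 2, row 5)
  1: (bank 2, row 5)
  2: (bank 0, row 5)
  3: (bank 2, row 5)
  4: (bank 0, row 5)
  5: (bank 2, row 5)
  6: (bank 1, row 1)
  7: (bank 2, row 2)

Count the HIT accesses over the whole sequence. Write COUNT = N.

  [0] b2 r5: no row ⇒ E
  [1] b2 r5: had r5 ⇒ H
  [2] b0 r5: no row ⇒ E
  [3] b2 r5: had r5 ⇒ H
  [4] b0 r5: had r5 ⇒ H
  [5] b2 r5: had r5 ⇒ H
  [6] b1 r1: no row ⇒ E
  [7] b2 r2: had r5 ⇒ C

COUNT = 4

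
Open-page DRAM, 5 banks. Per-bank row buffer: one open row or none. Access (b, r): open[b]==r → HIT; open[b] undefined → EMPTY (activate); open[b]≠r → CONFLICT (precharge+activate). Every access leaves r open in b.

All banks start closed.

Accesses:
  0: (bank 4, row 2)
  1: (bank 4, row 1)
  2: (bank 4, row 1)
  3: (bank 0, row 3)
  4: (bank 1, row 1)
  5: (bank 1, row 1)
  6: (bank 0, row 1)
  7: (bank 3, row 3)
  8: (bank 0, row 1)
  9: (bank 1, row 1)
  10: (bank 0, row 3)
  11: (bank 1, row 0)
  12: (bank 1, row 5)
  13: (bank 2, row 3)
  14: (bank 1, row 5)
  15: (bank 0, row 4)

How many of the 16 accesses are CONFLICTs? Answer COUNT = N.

COUNT = 6

0: bank 4 row 2 — prev None → EMPTY
1: bank 4 row 1 — prev 2 → CONFLICT
2: bank 4 row 1 — prev 1 → HIT
3: bank 0 row 3 — prev None → EMPTY
4: bank 1 row 1 — prev None → EMPTY
5: bank 1 row 1 — prev 1 → HIT
6: bank 0 row 1 — prev 3 → CONFLICT
7: bank 3 row 3 — prev None → EMPTY
8: bank 0 row 1 — prev 1 → HIT
9: bank 1 row 1 — prev 1 → HIT
10: bank 0 row 3 — prev 1 → CONFLICT
11: bank 1 row 0 — prev 1 → CONFLICT
12: bank 1 row 5 — prev 0 → CONFLICT
13: bank 2 row 3 — prev None → EMPTY
14: bank 1 row 5 — prev 5 → HIT
15: bank 0 row 4 — prev 3 → CONFLICT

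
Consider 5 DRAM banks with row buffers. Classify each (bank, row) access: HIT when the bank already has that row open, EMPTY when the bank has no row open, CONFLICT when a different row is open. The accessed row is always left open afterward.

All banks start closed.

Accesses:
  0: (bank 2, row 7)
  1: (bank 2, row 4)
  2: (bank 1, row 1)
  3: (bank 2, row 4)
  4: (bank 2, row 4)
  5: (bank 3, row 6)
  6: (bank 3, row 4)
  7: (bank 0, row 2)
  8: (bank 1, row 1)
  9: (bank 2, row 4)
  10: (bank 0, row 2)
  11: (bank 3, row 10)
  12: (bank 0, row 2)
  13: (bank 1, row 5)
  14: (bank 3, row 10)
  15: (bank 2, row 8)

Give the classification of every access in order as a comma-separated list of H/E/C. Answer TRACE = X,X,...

0: bank 2 row 7 — prev None → EMPTY
1: bank 2 row 4 — prev 7 → CONFLICT
2: bank 1 row 1 — prev None → EMPTY
3: bank 2 row 4 — prev 4 → HIT
4: bank 2 row 4 — prev 4 → HIT
5: bank 3 row 6 — prev None → EMPTY
6: bank 3 row 4 — prev 6 → CONFLICT
7: bank 0 row 2 — prev None → EMPTY
8: bank 1 row 1 — prev 1 → HIT
9: bank 2 row 4 — prev 4 → HIT
10: bank 0 row 2 — prev 2 → HIT
11: bank 3 row 10 — prev 4 → CONFLICT
12: bank 0 row 2 — prev 2 → HIT
13: bank 1 row 5 — prev 1 → CONFLICT
14: bank 3 row 10 — prev 10 → HIT
15: bank 2 row 8 — prev 4 → CONFLICT

TRACE = E,C,E,H,H,E,C,E,H,H,H,C,H,C,H,C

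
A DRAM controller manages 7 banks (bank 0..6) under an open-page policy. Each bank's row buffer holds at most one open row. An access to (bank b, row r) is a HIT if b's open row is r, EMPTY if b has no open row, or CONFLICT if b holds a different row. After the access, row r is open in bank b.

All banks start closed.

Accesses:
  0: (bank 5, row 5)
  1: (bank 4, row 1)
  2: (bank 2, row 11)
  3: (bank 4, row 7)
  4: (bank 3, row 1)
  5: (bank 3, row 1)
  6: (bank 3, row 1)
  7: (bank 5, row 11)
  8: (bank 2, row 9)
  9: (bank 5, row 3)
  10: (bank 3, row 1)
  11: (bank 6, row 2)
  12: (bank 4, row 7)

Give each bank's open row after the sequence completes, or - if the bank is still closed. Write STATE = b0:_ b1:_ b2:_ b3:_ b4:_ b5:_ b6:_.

STATE = b0:- b1:- b2:9 b3:1 b4:7 b5:3 b6:2

0: bank 5 row 5 — prev None → EMPTY
1: bank 4 row 1 — prev None → EMPTY
2: bank 2 row 11 — prev None → EMPTY
3: bank 4 row 7 — prev 1 → CONFLICT
4: bank 3 row 1 — prev None → EMPTY
5: bank 3 row 1 — prev 1 → HIT
6: bank 3 row 1 — prev 1 → HIT
7: bank 5 row 11 — prev 5 → CONFLICT
8: bank 2 row 9 — prev 11 → CONFLICT
9: bank 5 row 3 — prev 11 → CONFLICT
10: bank 3 row 1 — prev 1 → HIT
11: bank 6 row 2 — prev None → EMPTY
12: bank 4 row 7 — prev 7 → HIT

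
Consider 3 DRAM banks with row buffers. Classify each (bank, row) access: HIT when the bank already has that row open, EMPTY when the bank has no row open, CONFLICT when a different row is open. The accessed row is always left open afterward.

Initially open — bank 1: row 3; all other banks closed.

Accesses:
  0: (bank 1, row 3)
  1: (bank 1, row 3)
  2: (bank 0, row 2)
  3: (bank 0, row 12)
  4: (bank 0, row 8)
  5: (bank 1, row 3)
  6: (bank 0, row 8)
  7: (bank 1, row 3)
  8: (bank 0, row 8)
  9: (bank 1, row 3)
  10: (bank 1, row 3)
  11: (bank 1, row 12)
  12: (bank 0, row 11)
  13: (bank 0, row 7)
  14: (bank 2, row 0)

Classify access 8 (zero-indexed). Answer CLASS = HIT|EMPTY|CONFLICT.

CLASS = HIT

  [0] b1 r3: had r3 ⇒ H
  [1] b1 r3: had r3 ⇒ H
  [2] b0 r2: no row ⇒ E
  [3] b0 r12: had r2 ⇒ C
  [4] b0 r8: had r12 ⇒ C
  [5] b1 r3: had r3 ⇒ H
  [6] b0 r8: had r8 ⇒ H
  [7] b1 r3: had r3 ⇒ H
  [8] b0 r8: had r8 ⇒ H
  [9] b1 r3: had r3 ⇒ H
  [10] b1 r3: had r3 ⇒ H
  [11] b1 r12: had r3 ⇒ C
  [12] b0 r11: had r8 ⇒ C
  [13] b0 r7: had r11 ⇒ C
  [14] b2 r0: no row ⇒ E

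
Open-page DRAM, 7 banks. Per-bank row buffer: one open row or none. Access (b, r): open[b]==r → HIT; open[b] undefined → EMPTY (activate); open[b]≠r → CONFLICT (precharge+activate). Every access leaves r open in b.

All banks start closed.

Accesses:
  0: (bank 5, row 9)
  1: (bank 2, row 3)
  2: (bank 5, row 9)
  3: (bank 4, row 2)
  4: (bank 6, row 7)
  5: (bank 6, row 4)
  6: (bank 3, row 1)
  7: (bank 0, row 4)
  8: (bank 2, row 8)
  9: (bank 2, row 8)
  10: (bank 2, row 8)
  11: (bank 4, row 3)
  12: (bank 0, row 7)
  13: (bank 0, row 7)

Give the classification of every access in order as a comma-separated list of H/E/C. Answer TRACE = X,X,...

  [0] b5 r9: no row ⇒ E
  [1] b2 r3: no row ⇒ E
  [2] b5 r9: had r9 ⇒ H
  [3] b4 r2: no row ⇒ E
  [4] b6 r7: no row ⇒ E
  [5] b6 r4: had r7 ⇒ C
  [6] b3 r1: no row ⇒ E
  [7] b0 r4: no row ⇒ E
  [8] b2 r8: had r3 ⇒ C
  [9] b2 r8: had r8 ⇒ H
  [10] b2 r8: had r8 ⇒ H
  [11] b4 r3: had r2 ⇒ C
  [12] b0 r7: had r4 ⇒ C
  [13] b0 r7: had r7 ⇒ H

TRACE = E,E,H,E,E,C,E,E,C,H,H,C,C,H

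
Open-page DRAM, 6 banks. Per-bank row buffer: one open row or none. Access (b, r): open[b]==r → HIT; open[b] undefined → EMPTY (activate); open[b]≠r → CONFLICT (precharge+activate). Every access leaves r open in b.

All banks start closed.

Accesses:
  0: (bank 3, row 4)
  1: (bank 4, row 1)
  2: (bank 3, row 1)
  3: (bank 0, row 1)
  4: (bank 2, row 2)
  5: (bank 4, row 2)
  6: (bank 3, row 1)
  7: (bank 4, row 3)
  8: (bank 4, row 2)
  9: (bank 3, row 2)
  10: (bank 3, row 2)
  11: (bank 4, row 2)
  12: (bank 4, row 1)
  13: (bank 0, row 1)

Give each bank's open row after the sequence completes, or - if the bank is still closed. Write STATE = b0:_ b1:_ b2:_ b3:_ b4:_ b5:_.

STATE = b0:1 b1:- b2:2 b3:2 b4:1 b5:-

  [0] b3 r4: no row ⇒ E
  [1] b4 r1: no row ⇒ E
  [2] b3 r1: had r4 ⇒ C
  [3] b0 r1: no row ⇒ E
  [4] b2 r2: no row ⇒ E
  [5] b4 r2: had r1 ⇒ C
  [6] b3 r1: had r1 ⇒ H
  [7] b4 r3: had r2 ⇒ C
  [8] b4 r2: had r3 ⇒ C
  [9] b3 r2: had r1 ⇒ C
  [10] b3 r2: had r2 ⇒ H
  [11] b4 r2: had r2 ⇒ H
  [12] b4 r1: had r2 ⇒ C
  [13] b0 r1: had r1 ⇒ H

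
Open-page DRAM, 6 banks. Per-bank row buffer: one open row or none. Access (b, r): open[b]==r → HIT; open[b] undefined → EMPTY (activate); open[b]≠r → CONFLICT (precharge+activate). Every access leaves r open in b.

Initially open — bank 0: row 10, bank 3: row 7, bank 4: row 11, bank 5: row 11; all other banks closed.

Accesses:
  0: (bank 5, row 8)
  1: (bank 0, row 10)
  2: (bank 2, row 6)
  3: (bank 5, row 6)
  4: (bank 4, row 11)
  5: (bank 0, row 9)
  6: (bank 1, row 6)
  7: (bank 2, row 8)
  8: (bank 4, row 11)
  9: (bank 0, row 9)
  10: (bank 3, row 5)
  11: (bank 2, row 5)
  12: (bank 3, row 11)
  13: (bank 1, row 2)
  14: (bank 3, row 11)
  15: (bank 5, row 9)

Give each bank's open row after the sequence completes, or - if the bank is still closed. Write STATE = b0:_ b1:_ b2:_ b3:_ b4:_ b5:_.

STATE = b0:9 b1:2 b2:5 b3:11 b4:11 b5:9

#0 (5,8) C  (was 11)
#1 (0,10) H  (was 10)
#2 (2,6) E
#3 (5,6) C  (was 8)
#4 (4,11) H  (was 11)
#5 (0,9) C  (was 10)
#6 (1,6) E
#7 (2,8) C  (was 6)
#8 (4,11) H  (was 11)
#9 (0,9) H  (was 9)
#10 (3,5) C  (was 7)
#11 (2,5) C  (was 8)
#12 (3,11) C  (was 5)
#13 (1,2) C  (was 6)
#14 (3,11) H  (was 11)
#15 (5,9) C  (was 6)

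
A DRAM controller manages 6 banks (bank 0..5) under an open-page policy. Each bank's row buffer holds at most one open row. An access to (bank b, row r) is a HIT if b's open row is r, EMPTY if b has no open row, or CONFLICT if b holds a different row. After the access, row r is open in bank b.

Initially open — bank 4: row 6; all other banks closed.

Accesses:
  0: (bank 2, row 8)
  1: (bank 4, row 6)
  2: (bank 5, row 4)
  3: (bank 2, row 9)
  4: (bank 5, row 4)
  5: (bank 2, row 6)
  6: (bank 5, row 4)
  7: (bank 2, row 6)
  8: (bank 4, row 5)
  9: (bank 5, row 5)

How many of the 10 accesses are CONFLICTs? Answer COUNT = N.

#0 (2,8) E
#1 (4,6) H  (was 6)
#2 (5,4) E
#3 (2,9) C  (was 8)
#4 (5,4) H  (was 4)
#5 (2,6) C  (was 9)
#6 (5,4) H  (was 4)
#7 (2,6) H  (was 6)
#8 (4,5) C  (was 6)
#9 (5,5) C  (was 4)

COUNT = 4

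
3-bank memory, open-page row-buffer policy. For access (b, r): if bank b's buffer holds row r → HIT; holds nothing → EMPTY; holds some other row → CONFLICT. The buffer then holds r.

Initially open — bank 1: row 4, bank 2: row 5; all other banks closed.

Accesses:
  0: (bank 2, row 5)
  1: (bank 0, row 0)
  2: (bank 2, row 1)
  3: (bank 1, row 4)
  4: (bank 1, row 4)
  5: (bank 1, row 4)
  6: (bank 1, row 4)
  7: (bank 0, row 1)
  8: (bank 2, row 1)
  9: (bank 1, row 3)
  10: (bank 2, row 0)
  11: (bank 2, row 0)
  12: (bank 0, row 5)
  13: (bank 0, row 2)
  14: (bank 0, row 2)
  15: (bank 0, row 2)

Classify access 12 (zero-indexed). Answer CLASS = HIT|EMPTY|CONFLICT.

  [0] b2 r5: had r5 ⇒ H
  [1] b0 r0: no row ⇒ E
  [2] b2 r1: had r5 ⇒ C
  [3] b1 r4: had r4 ⇒ H
  [4] b1 r4: had r4 ⇒ H
  [5] b1 r4: had r4 ⇒ H
  [6] b1 r4: had r4 ⇒ H
  [7] b0 r1: had r0 ⇒ C
  [8] b2 r1: had r1 ⇒ H
  [9] b1 r3: had r4 ⇒ C
  [10] b2 r0: had r1 ⇒ C
  [11] b2 r0: had r0 ⇒ H
  [12] b0 r5: had r1 ⇒ C
  [13] b0 r2: had r5 ⇒ C
  [14] b0 r2: had r2 ⇒ H
  [15] b0 r2: had r2 ⇒ H

CLASS = CONFLICT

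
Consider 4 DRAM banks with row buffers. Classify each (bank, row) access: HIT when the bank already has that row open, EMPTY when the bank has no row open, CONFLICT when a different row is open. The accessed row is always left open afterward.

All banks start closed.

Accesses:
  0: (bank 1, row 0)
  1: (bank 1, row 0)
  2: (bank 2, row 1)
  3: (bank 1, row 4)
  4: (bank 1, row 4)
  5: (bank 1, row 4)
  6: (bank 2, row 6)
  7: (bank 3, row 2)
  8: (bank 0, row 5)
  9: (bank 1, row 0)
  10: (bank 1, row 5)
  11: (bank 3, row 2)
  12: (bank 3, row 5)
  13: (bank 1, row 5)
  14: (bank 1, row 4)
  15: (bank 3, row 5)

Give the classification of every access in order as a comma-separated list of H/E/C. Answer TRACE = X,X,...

TRACE = E,H,E,C,H,H,C,E,E,C,C,H,C,H,C,H

  [0] b1 r0: no row ⇒ E
  [1] b1 r0: had r0 ⇒ H
  [2] b2 r1: no row ⇒ E
  [3] b1 r4: had r0 ⇒ C
  [4] b1 r4: had r4 ⇒ H
  [5] b1 r4: had r4 ⇒ H
  [6] b2 r6: had r1 ⇒ C
  [7] b3 r2: no row ⇒ E
  [8] b0 r5: no row ⇒ E
  [9] b1 r0: had r4 ⇒ C
  [10] b1 r5: had r0 ⇒ C
  [11] b3 r2: had r2 ⇒ H
  [12] b3 r5: had r2 ⇒ C
  [13] b1 r5: had r5 ⇒ H
  [14] b1 r4: had r5 ⇒ C
  [15] b3 r5: had r5 ⇒ H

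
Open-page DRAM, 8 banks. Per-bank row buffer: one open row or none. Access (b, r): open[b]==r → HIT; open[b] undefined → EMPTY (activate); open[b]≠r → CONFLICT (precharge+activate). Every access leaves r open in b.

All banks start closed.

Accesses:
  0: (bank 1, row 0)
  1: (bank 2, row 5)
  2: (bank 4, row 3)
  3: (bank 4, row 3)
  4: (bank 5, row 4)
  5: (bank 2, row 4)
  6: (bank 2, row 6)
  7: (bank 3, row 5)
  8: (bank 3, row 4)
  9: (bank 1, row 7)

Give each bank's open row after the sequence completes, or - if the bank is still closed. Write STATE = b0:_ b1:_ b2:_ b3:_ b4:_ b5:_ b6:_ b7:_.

0: bank 1 row 0 — prev None → EMPTY
1: bank 2 row 5 — prev None → EMPTY
2: bank 4 row 3 — prev None → EMPTY
3: bank 4 row 3 — prev 3 → HIT
4: bank 5 row 4 — prev None → EMPTY
5: bank 2 row 4 — prev 5 → CONFLICT
6: bank 2 row 6 — prev 4 → CONFLICT
7: bank 3 row 5 — prev None → EMPTY
8: bank 3 row 4 — prev 5 → CONFLICT
9: bank 1 row 7 — prev 0 → CONFLICT

STATE = b0:- b1:7 b2:6 b3:4 b4:3 b5:4 b6:- b7:-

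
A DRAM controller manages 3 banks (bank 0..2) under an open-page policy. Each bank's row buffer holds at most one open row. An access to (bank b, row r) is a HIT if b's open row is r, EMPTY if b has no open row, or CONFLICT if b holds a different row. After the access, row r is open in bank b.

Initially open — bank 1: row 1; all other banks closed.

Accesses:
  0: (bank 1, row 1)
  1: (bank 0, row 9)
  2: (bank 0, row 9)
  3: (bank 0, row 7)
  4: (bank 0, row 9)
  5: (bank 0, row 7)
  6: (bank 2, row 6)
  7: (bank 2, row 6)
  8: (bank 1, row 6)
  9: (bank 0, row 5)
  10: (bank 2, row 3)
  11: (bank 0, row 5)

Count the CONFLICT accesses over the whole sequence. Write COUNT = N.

#0 (1,1) H  (was 1)
#1 (0,9) E
#2 (0,9) H  (was 9)
#3 (0,7) C  (was 9)
#4 (0,9) C  (was 7)
#5 (0,7) C  (was 9)
#6 (2,6) E
#7 (2,6) H  (was 6)
#8 (1,6) C  (was 1)
#9 (0,5) C  (was 7)
#10 (2,3) C  (was 6)
#11 (0,5) H  (was 5)

COUNT = 6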